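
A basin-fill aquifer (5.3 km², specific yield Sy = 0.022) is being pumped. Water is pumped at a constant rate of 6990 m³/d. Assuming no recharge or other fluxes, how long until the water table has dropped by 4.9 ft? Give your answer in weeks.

t ≈ 3.56 weeks

A = 5.3 km² = 5.3 × 10^6 m²
Δh = 4.9 ft = 1.494 m
ΔV = Sy × A × Δh = 0.022 × 5.3 × 10^6 × 1.494 = 1.741 × 10^5 m³
t = ΔV / Q = 1.741 × 10^5 m³ / 6990 m³/d = 24.91 d
t = 24.91 d ≈ 3.559 weeks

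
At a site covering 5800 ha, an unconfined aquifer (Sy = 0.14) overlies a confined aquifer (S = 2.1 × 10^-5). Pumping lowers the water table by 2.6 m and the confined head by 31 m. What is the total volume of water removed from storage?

ΔV ≈ 2.11 × 10^7 m³

A = 5800 ha = 5.8 × 10^7 m²
Unconfined: ΔV_u = Sy × A × Δh_u = 0.14 × 5.8 × 10^7 × 2.6 = 2.111 × 10^7 m³
Confined: ΔV_c = S × A × Δh_c = 2.1 × 10^-5 × 5.8 × 10^7 × 31 = 37760 m³
Total ΔV = 2.111 × 10^7 + 37760 = 2.115 × 10^7 m³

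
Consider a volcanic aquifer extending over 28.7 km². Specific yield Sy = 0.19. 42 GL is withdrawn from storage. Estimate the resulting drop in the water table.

A = 28.7 km² = 2.87 × 10^7 m²
ΔV = 42 GL = 4.2 × 10^7 m³
Δh = ΔV / (Sy × A) = 4.2 × 10^7 m³ / (0.19 × 2.87 × 10^7 m²) = 7.702 m

Δh ≈ 7.7 m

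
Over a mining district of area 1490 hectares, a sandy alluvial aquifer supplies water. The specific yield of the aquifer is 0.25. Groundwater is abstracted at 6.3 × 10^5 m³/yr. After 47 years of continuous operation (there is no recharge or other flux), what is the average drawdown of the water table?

Δh ≈ 7.95 m

A = 1490 hectares = 1.49 × 10^7 m²
Q = 6.3 × 10^5 m³/yr = 1726 m³/d
t = 47 years = 17160 d
ΔV = Q × t = 1726 m³/d × 17160 d = 2.961 × 10^7 m³
Δh = ΔV / (Sy × A) = 2.961 × 10^7 / (0.25 × 1.49 × 10^7) = 7.949 m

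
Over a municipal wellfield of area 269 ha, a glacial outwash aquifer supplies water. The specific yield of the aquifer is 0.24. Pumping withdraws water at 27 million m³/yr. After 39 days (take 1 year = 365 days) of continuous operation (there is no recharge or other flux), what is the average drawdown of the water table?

A = 269 ha = 2.69 × 10^6 m²
Q = 27 million m³/yr = 73970 m³/d
ΔV = Q × t = 73970 m³/d × 39 d = 2.885 × 10^6 m³
Δh = ΔV / (Sy × A) = 2.885 × 10^6 / (0.24 × 2.69 × 10^6) = 4.469 m

Δh ≈ 4.47 m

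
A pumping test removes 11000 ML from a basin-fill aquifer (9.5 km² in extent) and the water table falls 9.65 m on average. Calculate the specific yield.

Sy ≈ 0.12

A = 9.5 km² = 9.5 × 10^6 m²
ΔV = 11000 ML = 1.1 × 10^7 m³
Sy = ΔV / (A × Δh) = 1.1 × 10^7 m³ / (9.5 × 10^6 m² × 9.65 m) = 0.12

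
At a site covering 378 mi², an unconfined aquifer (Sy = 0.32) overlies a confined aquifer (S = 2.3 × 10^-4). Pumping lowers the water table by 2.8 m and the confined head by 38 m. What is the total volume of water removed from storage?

A = 378 mi² = 9.79 × 10^8 m²
Unconfined: ΔV_u = Sy × A × Δh_u = 0.32 × 9.79 × 10^8 × 2.8 = 8.772 × 10^8 m³
Confined: ΔV_c = S × A × Δh_c = 2.3 × 10^-4 × 9.79 × 10^8 × 38 = 8.557 × 10^6 m³
Total ΔV = 8.772 × 10^8 + 8.557 × 10^6 = 8.858 × 10^8 m³

ΔV ≈ 8.86 × 10^8 m³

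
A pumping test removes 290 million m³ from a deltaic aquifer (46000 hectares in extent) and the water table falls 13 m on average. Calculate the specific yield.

Sy ≈ 0.048

A = 46000 hectares = 4.6 × 10^8 m²
ΔV = 290 million m³ = 2.9 × 10^8 m³
Sy = ΔV / (A × Δh) = 2.9 × 10^8 m³ / (4.6 × 10^8 m² × 13 m) = 0.04849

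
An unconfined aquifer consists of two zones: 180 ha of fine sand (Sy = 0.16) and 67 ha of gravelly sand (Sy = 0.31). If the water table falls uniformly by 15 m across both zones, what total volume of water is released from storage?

ΔV ≈ 7.44 × 10^6 m³

A₁ = 180 ha = 1.8 × 10^6 m²; A₂ = 67 ha = 6.7 × 10^5 m²
ΔV₁ = 0.16 × 1.8 × 10^6 × 15 = 4.32 × 10^6 m³
ΔV₂ = 0.31 × 6.7 × 10^5 × 15 = 3.115 × 10^6 m³
ΔV = ΔV₁ + ΔV₂ = 7.436 × 10^6 m³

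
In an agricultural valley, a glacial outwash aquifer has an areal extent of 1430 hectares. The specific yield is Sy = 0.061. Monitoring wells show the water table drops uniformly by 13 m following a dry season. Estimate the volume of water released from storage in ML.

ΔV ≈ 11300 ML

A = 1430 hectares = 1.43 × 10^7 m²
ΔV = Sy × A × Δh = 0.061 × 1.43 × 10^7 m² × 13 m = 1.134 × 10^7 m³
ΔV = 1.134 × 10^7 m³ = 11340 ML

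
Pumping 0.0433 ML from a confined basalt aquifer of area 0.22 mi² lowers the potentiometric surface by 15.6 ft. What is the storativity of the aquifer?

A = 0.22 mi² = 5.698 × 10^5 m²
Δh = 15.6 ft = 4.755 m
ΔV = 0.0433 ML = 43.3 m³
S = ΔV / (A × Δh) = 43.3 m³ / (5.698 × 10^5 m² × 4.755 m) = 1.598 × 10^-5

S ≈ 1.6 × 10^-5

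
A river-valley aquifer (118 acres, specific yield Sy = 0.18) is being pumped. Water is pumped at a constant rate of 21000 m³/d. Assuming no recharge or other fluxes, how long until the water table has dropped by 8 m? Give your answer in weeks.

t ≈ 4.68 weeks

A = 118 acres = 4.775 × 10^5 m²
ΔV = Sy × A × Δh = 0.18 × 4.775 × 10^5 × 8 = 6.876 × 10^5 m³
t = ΔV / Q = 6.876 × 10^5 m³ / 21000 m³/d = 32.74 d
t = 32.74 d ≈ 4.678 weeks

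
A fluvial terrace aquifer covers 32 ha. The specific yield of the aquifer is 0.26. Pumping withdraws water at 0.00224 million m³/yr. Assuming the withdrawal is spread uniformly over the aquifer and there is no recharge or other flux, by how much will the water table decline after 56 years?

A = 32 ha = 3.2 × 10^5 m²
Q = 0.00224 million m³/yr = 6.137 m³/d
t = 56 years = 20440 d
ΔV = Q × t = 6.137 m³/d × 20440 d = 1.254 × 10^5 m³
Δh = ΔV / (Sy × A) = 1.254 × 10^5 / (0.26 × 3.2 × 10^5) = 1.508 m

Δh ≈ 1.51 m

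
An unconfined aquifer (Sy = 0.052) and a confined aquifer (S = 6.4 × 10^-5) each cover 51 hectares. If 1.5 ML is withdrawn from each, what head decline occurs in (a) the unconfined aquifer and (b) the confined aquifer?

A = 51 hectares = 5.1 × 10^5 m²
ΔV = 1.5 ML = 1500 m³
Unconfined: Δh_u = ΔV/(Sy·A) = 1500/(0.052 × 5.1 × 10^5) = 0.05656 m
Confined: Δh_c = ΔV/(S·A) = 1500/(6.4 × 10^-5 × 5.1 × 10^5) = 45.96 m

Δh_u ≈ 0.0566 m; Δh_c ≈ 46 m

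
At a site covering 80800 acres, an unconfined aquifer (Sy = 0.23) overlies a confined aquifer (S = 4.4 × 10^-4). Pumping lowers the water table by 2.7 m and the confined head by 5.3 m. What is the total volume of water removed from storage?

A = 80800 acres = 3.27 × 10^8 m²
Unconfined: ΔV_u = Sy × A × Δh_u = 0.23 × 3.27 × 10^8 × 2.7 = 2.031 × 10^8 m³
Confined: ΔV_c = S × A × Δh_c = 4.4 × 10^-4 × 3.27 × 10^8 × 5.3 = 7.625 × 10^5 m³
Total ΔV = 2.031 × 10^8 + 7.625 × 10^5 = 2.038 × 10^8 m³

ΔV ≈ 2.04 × 10^8 m³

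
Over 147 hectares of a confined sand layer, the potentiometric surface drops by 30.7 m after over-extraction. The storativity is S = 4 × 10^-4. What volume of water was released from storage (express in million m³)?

ΔV ≈ 0.0181 million m³

A = 147 hectares = 1.47 × 10^6 m²
ΔV = S × A × Δh = 4 × 10^-4 × 1.47 × 10^6 m² × 30.7 m = 18050 m³
ΔV = 18050 m³ = 0.01805 million m³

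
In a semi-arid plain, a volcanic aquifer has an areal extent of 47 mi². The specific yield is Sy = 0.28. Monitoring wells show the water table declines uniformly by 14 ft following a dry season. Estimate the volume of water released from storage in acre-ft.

ΔV ≈ 1.18 × 10^5 acre-ft

A = 47 mi² = 1.217 × 10^8 m²
Δh = 14 ft = 4.267 m
ΔV = Sy × A × Δh = 0.28 × 1.217 × 10^8 m² × 4.267 m = 1.454 × 10^8 m³
ΔV = 1.454 × 10^8 m³ = 1.179 × 10^5 acre-ft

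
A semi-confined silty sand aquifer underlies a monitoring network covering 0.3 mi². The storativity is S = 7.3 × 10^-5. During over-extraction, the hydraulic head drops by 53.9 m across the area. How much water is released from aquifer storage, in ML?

A = 0.3 mi² = 7.77 × 10^5 m²
ΔV = S × A × Δh = 7.3 × 10^-5 × 7.77 × 10^5 m² × 53.9 m = 3057 m³
ΔV = 3057 m³ = 3.057 ML

ΔV ≈ 3.06 ML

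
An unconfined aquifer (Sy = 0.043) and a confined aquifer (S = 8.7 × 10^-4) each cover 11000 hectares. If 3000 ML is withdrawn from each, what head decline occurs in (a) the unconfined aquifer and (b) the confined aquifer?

A = 11000 hectares = 1.1 × 10^8 m²
ΔV = 3000 ML = 3 × 10^6 m³
Unconfined: Δh_u = ΔV/(Sy·A) = 3 × 10^6/(0.043 × 1.1 × 10^8) = 0.6342 m
Confined: Δh_c = ΔV/(S·A) = 3 × 10^6/(8.7 × 10^-4 × 1.1 × 10^8) = 31.35 m

Δh_u ≈ 0.634 m; Δh_c ≈ 31.3 m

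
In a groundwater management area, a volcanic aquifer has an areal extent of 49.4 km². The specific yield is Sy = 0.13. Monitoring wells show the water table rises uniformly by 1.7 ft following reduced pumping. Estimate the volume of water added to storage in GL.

ΔV ≈ 3.33 GL

A = 49.4 km² = 4.94 × 10^7 m²
Δh = 1.7 ft = 0.5182 m
ΔV = Sy × A × Δh = 0.13 × 4.94 × 10^7 m² × 0.5182 m = 3.328 × 10^6 m³
ΔV = 3.328 × 10^6 m³ = 3.328 GL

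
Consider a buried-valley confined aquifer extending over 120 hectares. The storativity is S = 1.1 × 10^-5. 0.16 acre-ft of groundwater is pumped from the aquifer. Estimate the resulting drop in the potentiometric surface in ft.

Δh ≈ 49.1 ft

A = 120 hectares = 1.2 × 10^6 m²
ΔV = 0.16 acre-ft = 197.4 m³
Δh = ΔV / (S × A) = 197.4 m³ / (1.1 × 10^-5 × 1.2 × 10^6 m²) = 14.95 m
Δh = 14.95 m = 49.05 ft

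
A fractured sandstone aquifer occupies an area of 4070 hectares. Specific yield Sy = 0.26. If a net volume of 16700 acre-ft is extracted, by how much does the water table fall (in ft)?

Δh ≈ 6.39 ft

A = 4070 hectares = 4.07 × 10^7 m²
ΔV = 16700 acre-ft = 2.06 × 10^7 m³
Δh = ΔV / (Sy × A) = 2.06 × 10^7 m³ / (0.26 × 4.07 × 10^7 m²) = 1.947 m
Δh = 1.947 m = 6.387 ft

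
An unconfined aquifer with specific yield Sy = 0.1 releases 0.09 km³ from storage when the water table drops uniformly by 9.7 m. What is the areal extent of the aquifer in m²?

ΔV = 0.09 km³ = 9 × 10^7 m³
A = ΔV / (Sy × Δh) = 9 × 10^7 / (0.1 × 9.7) = 9.278 × 10^7 m²

A ≈ 9.28 × 10^7 m²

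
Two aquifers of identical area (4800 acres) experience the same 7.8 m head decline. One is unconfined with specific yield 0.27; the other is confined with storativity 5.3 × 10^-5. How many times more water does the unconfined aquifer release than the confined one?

A = 4800 acres = 1.942 × 10^7 m²
Unconfined: ΔV_u = Sy × A × Δh = 0.27 × 1.942 × 10^7 × 7.8 = 4.091 × 10^7 m³
Confined: ΔV_c = S × A × Δh = 5.3 × 10^-5 × 1.942 × 10^7 × 7.8 = 8030 m³
Ratio = ΔV_u / ΔV_c = Sy / S = 0.27 / 5.3 × 10^-5 = 5094

ΔV_u / ΔV_c ≈ 5090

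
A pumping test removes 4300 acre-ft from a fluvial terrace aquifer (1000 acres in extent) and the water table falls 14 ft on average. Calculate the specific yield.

A = 1000 acres = 4.047 × 10^6 m²
Δh = 14 ft = 4.267 m
ΔV = 4300 acre-ft = 5.304 × 10^6 m³
Sy = ΔV / (A × Δh) = 5.304 × 10^6 m³ / (4.047 × 10^6 m² × 4.267 m) = 0.3071

Sy ≈ 0.31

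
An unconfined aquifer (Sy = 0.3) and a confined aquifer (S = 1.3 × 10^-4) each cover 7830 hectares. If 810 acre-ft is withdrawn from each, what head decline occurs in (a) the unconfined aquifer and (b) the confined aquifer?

Δh_u ≈ 0.0425 m; Δh_c ≈ 98.2 m

A = 7830 hectares = 7.83 × 10^7 m²
ΔV = 810 acre-ft = 9.991 × 10^5 m³
Unconfined: Δh_u = ΔV/(Sy·A) = 9.991 × 10^5/(0.3 × 7.83 × 10^7) = 0.04253 m
Confined: Δh_c = ΔV/(S·A) = 9.991 × 10^5/(1.3 × 10^-4 × 7.83 × 10^7) = 98.16 m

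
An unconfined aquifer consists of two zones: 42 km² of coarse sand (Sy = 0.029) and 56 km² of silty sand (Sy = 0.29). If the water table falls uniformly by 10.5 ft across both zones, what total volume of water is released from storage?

ΔV ≈ 5.59 × 10^7 m³

A₁ = 42 km² = 4.2 × 10^7 m²; A₂ = 56 km² = 5.6 × 10^7 m²
Δh = 10.5 ft = 3.2 m
ΔV₁ = 0.029 × 4.2 × 10^7 × 3.2 = 3.898 × 10^6 m³
ΔV₂ = 0.29 × 5.6 × 10^7 × 3.2 = 5.197 × 10^7 m³
ΔV = ΔV₁ + ΔV₂ = 5.587 × 10^7 m³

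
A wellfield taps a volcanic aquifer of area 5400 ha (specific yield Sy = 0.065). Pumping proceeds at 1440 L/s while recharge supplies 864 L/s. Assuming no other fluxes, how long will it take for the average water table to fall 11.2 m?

A = 5400 ha = 5.4 × 10^7 m²
ΔV = Sy × A × Δh = 0.065 × 5.4 × 10^7 × 11.2 = 3.931 × 10^7 m³
Net withdrawal = 1440 − 864 = 576 L/s = 49770 m³/d
t = ΔV / Q = 3.931 × 10^7 m³ / 49770 m³/d = 789.9 d

t ≈ 790 days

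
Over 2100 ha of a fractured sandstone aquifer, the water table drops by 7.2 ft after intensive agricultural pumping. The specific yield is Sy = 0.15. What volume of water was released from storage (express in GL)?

A = 2100 ha = 2.1 × 10^7 m²
Δh = 7.2 ft = 2.195 m
ΔV = Sy × A × Δh = 0.15 × 2.1 × 10^7 m² × 2.195 m = 6.913 × 10^6 m³
ΔV = 6.913 × 10^6 m³ = 6.913 GL

ΔV ≈ 6.91 GL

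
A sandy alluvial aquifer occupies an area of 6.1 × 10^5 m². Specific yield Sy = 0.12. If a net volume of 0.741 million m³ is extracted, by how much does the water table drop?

Δh ≈ 10.1 m

ΔV = 0.741 million m³ = 7.41 × 10^5 m³
Δh = ΔV / (Sy × A) = 7.41 × 10^5 m³ / (0.12 × 6.1 × 10^5 m²) = 10.12 m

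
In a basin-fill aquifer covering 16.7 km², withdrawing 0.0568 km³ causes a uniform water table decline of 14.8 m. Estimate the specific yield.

A = 16.7 km² = 1.67 × 10^7 m²
ΔV = 0.0568 km³ = 5.68 × 10^7 m³
Sy = ΔV / (A × Δh) = 5.68 × 10^7 m³ / (1.67 × 10^7 m² × 14.8 m) = 0.2298

Sy ≈ 0.23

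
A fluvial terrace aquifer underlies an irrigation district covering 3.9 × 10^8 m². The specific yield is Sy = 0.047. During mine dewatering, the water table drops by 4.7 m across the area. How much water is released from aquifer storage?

ΔV ≈ 8.62 × 10^7 m³

ΔV = Sy × A × Δh = 0.047 × 3.9 × 10^8 m² × 4.7 m = 8.615 × 10^7 m³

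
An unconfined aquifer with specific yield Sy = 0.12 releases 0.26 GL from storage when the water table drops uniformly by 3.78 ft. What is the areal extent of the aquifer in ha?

Δh = 3.78 ft = 1.152 m
ΔV = 0.26 GL = 2.6 × 10^5 m³
A = ΔV / (Sy × Δh) = 2.6 × 10^5 / (0.12 × 1.152) = 1.881 × 10^6 m²
A = 1.881 × 10^6 m² = 188.1 ha

A ≈ 188 ha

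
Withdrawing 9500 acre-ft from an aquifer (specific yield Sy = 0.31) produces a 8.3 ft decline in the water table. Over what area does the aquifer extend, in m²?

A ≈ 1.49 × 10^7 m²

Δh = 8.3 ft = 2.53 m
ΔV = 9500 acre-ft = 1.172 × 10^7 m³
A = ΔV / (Sy × Δh) = 1.172 × 10^7 / (0.31 × 2.53) = 1.494 × 10^7 m²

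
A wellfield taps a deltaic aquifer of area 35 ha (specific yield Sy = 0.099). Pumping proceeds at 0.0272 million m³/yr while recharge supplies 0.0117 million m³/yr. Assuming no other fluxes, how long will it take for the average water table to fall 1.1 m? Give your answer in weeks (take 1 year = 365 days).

A = 35 ha = 3.5 × 10^5 m²
ΔV = Sy × A × Δh = 0.099 × 3.5 × 10^5 × 1.1 = 38120 m³
Net withdrawal = 0.0272 − 0.0117 = 0.0155 million m³/yr = 42.47 m³/d
t = ΔV / Q = 38120 m³ / 42.47 m³/d = 897.5 d
t = 897.5 d ≈ 128.2 weeks

t ≈ 128 weeks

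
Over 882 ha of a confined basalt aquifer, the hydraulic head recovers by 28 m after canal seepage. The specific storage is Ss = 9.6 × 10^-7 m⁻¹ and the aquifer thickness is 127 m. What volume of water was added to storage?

S = Ss × b = 9.6 × 10^-7 m⁻¹ × 127 m = 1.219 × 10^-4
A = 882 ha = 8.82 × 10^6 m²
ΔV = S × A × Δh = 1.219 × 10^-4 × 8.82 × 10^6 m² × 28 m = 30110 m³

ΔV ≈ 30100 m³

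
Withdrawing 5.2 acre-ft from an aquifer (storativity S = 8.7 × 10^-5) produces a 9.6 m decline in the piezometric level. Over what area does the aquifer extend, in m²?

A ≈ 7.68 × 10^6 m²

ΔV = 5.2 acre-ft = 6414 m³
A = ΔV / (S × Δh) = 6414 / (8.7 × 10^-5 × 9.6) = 7.68 × 10^6 m²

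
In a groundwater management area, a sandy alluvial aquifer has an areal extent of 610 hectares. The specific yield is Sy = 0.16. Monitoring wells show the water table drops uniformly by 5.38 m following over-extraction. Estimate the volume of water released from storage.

A = 610 hectares = 6.1 × 10^6 m²
ΔV = Sy × A × Δh = 0.16 × 6.1 × 10^6 m² × 5.38 m = 5.251 × 10^6 m³

ΔV ≈ 5.25 × 10^6 m³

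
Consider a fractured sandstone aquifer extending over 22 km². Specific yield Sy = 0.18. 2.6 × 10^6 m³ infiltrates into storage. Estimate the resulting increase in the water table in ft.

Δh ≈ 2.15 ft

A = 22 km² = 2.2 × 10^7 m²
Δh = ΔV / (Sy × A) = 2.6 × 10^6 m³ / (0.18 × 2.2 × 10^7 m²) = 0.6566 m
Δh = 0.6566 m = 2.154 ft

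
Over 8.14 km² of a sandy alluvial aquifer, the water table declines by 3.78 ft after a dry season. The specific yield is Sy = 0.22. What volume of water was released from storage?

ΔV ≈ 2.06 × 10^6 m³

A = 8.14 km² = 8.14 × 10^6 m²
Δh = 3.78 ft = 1.152 m
ΔV = Sy × A × Δh = 0.22 × 8.14 × 10^6 m² × 1.152 m = 2.063 × 10^6 m³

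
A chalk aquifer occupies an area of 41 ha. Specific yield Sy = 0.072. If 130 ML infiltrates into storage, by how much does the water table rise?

A = 41 ha = 4.1 × 10^5 m²
ΔV = 130 ML = 1.3 × 10^5 m³
Δh = ΔV / (Sy × A) = 1.3 × 10^5 m³ / (0.072 × 4.1 × 10^5 m²) = 4.404 m

Δh ≈ 4.4 m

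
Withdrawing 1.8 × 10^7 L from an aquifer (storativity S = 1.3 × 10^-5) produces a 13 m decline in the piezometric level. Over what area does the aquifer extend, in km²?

A ≈ 107 km²

ΔV = 1.8 × 10^7 L = 18000 m³
A = ΔV / (S × Δh) = 18000 / (1.3 × 10^-5 × 13) = 1.065 × 10^8 m²
A = 1.065 × 10^8 m² = 106.5 km²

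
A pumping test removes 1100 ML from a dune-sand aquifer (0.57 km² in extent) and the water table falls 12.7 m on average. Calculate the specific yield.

A = 0.57 km² = 5.7 × 10^5 m²
ΔV = 1100 ML = 1.1 × 10^6 m³
Sy = ΔV / (A × Δh) = 1.1 × 10^6 m³ / (5.7 × 10^5 m² × 12.7 m) = 0.152

Sy ≈ 0.15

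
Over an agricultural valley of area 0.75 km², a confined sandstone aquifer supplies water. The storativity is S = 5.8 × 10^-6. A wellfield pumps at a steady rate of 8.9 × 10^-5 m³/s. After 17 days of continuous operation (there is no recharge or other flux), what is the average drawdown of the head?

A = 0.75 km² = 7.5 × 10^5 m²
Q = 8.9 × 10^-5 m³/s = 7.69 m³/d
ΔV = Q × t = 7.69 m³/d × 17 d = 130.7 m³
Δh = ΔV / (S × A) = 130.7 / (5.8 × 10^-6 × 7.5 × 10^5) = 30.05 m

Δh ≈ 30.1 m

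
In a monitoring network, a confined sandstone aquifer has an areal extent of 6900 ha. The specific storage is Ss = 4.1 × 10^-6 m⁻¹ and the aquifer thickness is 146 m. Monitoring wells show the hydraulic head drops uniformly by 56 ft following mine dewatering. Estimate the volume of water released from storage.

S = Ss × b = 4.1 × 10^-6 m⁻¹ × 146 m = 5.986 × 10^-4
A = 6900 ha = 6.9 × 10^7 m²
Δh = 56 ft = 17.07 m
ΔV = S × A × Δh = 5.986 × 10^-4 × 6.9 × 10^7 m² × 17.07 m = 7.05 × 10^5 m³

ΔV ≈ 7.05 × 10^5 m³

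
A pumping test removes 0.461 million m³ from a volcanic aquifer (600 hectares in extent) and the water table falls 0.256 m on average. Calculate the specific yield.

Sy ≈ 0.3

A = 600 hectares = 6 × 10^6 m²
ΔV = 0.461 million m³ = 4.61 × 10^5 m³
Sy = ΔV / (A × Δh) = 4.61 × 10^5 m³ / (6 × 10^6 m² × 0.256 m) = 0.3001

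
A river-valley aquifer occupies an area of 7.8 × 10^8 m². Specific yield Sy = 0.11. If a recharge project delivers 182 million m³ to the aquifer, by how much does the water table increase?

ΔV = 182 million m³ = 1.82 × 10^8 m³
Δh = ΔV / (Sy × A) = 1.82 × 10^8 m³ / (0.11 × 7.8 × 10^8 m²) = 2.121 m

Δh ≈ 2.12 m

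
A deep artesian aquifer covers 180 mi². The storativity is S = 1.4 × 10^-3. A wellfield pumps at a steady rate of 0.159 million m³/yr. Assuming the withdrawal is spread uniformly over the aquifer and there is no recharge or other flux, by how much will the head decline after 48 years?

A = 180 mi² = 4.662 × 10^8 m²
Q = 0.159 million m³/yr = 435.6 m³/d
t = 48 years = 17520 d
ΔV = Q × t = 435.6 m³/d × 17520 d = 7.632 × 10^6 m³
Δh = ΔV / (S × A) = 7.632 × 10^6 / (0.0014 × 4.662 × 10^8) = 11.69 m

Δh ≈ 11.7 m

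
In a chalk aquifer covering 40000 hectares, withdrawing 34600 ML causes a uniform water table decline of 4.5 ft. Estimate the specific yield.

Sy ≈ 0.063

A = 40000 hectares = 4 × 10^8 m²
Δh = 4.5 ft = 1.372 m
ΔV = 34600 ML = 3.46 × 10^7 m³
Sy = ΔV / (A × Δh) = 3.46 × 10^7 m³ / (4 × 10^8 m² × 1.372 m) = 0.06307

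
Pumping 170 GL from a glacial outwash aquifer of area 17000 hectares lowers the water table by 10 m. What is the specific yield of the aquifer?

A = 17000 hectares = 1.7 × 10^8 m²
ΔV = 170 GL = 1.7 × 10^8 m³
Sy = ΔV / (A × Δh) = 1.7 × 10^8 m³ / (1.7 × 10^8 m² × 10 m) = 0.1

Sy ≈ 0.1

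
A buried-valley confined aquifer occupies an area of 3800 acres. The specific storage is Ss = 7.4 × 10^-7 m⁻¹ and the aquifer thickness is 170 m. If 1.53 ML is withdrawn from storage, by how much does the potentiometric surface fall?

Δh ≈ 0.791 m

S = Ss × b = 7.4 × 10^-7 m⁻¹ × 170 m = 1.258 × 10^-4
A = 3800 acres = 1.538 × 10^7 m²
ΔV = 1.53 ML = 1530 m³
Δh = ΔV / (S × A) = 1530 m³ / (1.258 × 10^-4 × 1.538 × 10^7 m²) = 0.7909 m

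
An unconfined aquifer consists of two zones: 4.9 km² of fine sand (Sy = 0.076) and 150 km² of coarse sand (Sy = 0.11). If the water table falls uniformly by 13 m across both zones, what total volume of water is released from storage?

ΔV ≈ 2.19 × 10^8 m³

A₁ = 4.9 km² = 4.9 × 10^6 m²; A₂ = 150 km² = 1.5 × 10^8 m²
ΔV₁ = 0.076 × 4.9 × 10^6 × 13 = 4.841 × 10^6 m³
ΔV₂ = 0.11 × 1.5 × 10^8 × 13 = 2.145 × 10^8 m³
ΔV = ΔV₁ + ΔV₂ = 2.193 × 10^8 m³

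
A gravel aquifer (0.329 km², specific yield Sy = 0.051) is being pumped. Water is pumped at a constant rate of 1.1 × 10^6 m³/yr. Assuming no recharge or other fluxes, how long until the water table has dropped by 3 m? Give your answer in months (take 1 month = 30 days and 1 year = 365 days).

A = 0.329 km² = 3.29 × 10^5 m²
ΔV = Sy × A × Δh = 0.051 × 3.29 × 10^5 × 3 = 50340 m³
Q = 1.1 × 10^6 m³/yr = 3014 m³/d
t = ΔV / Q = 50340 m³ / 3014 m³/d = 16.7 d
t = 16.7 d ≈ 0.5568 months

t ≈ 0.557 months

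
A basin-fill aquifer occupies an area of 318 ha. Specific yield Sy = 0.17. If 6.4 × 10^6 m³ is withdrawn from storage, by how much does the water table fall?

Δh ≈ 11.8 m

A = 318 ha = 3.18 × 10^6 m²
Δh = ΔV / (Sy × A) = 6.4 × 10^6 m³ / (0.17 × 3.18 × 10^6 m²) = 11.84 m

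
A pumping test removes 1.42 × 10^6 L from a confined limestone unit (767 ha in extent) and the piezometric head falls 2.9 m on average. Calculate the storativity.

S ≈ 6.4 × 10^-5

A = 767 ha = 7.67 × 10^6 m²
ΔV = 1.42 × 10^6 L = 1420 m³
S = ΔV / (A × Δh) = 1420 m³ / (7.67 × 10^6 m² × 2.9 m) = 6.384 × 10^-5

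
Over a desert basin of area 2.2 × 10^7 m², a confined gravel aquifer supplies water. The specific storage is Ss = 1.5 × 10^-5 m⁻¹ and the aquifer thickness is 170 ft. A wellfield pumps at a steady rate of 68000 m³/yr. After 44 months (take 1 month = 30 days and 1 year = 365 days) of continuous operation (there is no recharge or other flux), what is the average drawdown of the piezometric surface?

Δh ≈ 14.4 m

b = 170 ft = 51.82 m
S = Ss × b = 1.5 × 10^-5 m⁻¹ × 51.82 m = 7.772 × 10^-4
Q = 68000 m³/yr = 186.3 m³/d
t = 44 months = 1320 d
ΔV = Q × t = 186.3 m³/d × 1320 d = 2.459 × 10^5 m³
Δh = ΔV / (S × A) = 2.459 × 10^5 / (7.772 × 10^-4 × 2.2 × 10^7) = 14.38 m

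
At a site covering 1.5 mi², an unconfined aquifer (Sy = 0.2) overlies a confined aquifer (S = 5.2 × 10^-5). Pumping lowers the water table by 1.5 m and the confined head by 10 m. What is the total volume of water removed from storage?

A = 1.5 mi² = 3.885 × 10^6 m²
Unconfined: ΔV_u = Sy × A × Δh_u = 0.2 × 3.885 × 10^6 × 1.5 = 1.165 × 10^6 m³
Confined: ΔV_c = S × A × Δh_c = 5.2 × 10^-5 × 3.885 × 10^6 × 10 = 2020 m³
Total ΔV = 1.165 × 10^6 + 2020 = 1.168 × 10^6 m³

ΔV ≈ 1.17 × 10^6 m³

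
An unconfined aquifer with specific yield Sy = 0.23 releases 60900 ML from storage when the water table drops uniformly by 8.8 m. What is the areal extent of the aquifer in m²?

A ≈ 3.01 × 10^7 m²

ΔV = 60900 ML = 6.09 × 10^7 m³
A = ΔV / (Sy × Δh) = 6.09 × 10^7 / (0.23 × 8.8) = 3.009 × 10^7 m²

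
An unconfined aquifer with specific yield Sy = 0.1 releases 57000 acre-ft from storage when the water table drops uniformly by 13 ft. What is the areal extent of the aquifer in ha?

A ≈ 17700 ha

Δh = 13 ft = 3.962 m
ΔV = 57000 acre-ft = 7.031 × 10^7 m³
A = ΔV / (Sy × Δh) = 7.031 × 10^7 / (0.1 × 3.962) = 1.774 × 10^8 m²
A = 1.774 × 10^8 m² = 17740 ha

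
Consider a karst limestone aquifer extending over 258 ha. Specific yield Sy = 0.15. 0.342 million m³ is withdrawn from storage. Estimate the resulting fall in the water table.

Δh ≈ 0.884 m

A = 258 ha = 2.58 × 10^6 m²
ΔV = 0.342 million m³ = 3.42 × 10^5 m³
Δh = ΔV / (Sy × A) = 3.42 × 10^5 m³ / (0.15 × 2.58 × 10^6 m²) = 0.8837 m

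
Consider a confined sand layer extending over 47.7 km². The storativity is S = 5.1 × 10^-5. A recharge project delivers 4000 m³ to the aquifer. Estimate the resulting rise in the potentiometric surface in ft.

Δh ≈ 5.39 ft

A = 47.7 km² = 4.77 × 10^7 m²
Δh = ΔV / (S × A) = 4000 m³ / (5.1 × 10^-5 × 4.77 × 10^7 m²) = 1.644 m
Δh = 1.644 m = 5.395 ft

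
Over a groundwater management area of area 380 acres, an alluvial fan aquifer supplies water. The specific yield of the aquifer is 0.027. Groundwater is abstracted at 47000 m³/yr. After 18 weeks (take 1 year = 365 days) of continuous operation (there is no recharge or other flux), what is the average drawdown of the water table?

Δh ≈ 0.391 m

A = 380 acres = 1.538 × 10^6 m²
Q = 47000 m³/yr = 128.8 m³/d
t = 18 weeks = 126 d
ΔV = Q × t = 128.8 m³/d × 126 d = 16220 m³
Δh = ΔV / (Sy × A) = 16220 / (0.027 × 1.538 × 10^6) = 0.3908 m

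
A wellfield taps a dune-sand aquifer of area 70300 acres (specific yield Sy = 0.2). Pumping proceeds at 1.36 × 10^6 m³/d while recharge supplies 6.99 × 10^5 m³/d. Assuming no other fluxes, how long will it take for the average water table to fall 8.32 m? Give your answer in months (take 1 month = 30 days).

A = 70300 acres = 2.845 × 10^8 m²
ΔV = Sy × A × Δh = 0.2 × 2.845 × 10^8 × 8.32 = 4.734 × 10^8 m³
Net withdrawal = 1.36 × 10^6 − 6.99 × 10^5 = 6.61 × 10^5 m³/d
t = ΔV / Q = 4.734 × 10^8 m³ / 6.61 × 10^5 m³/d = 716.2 d
t = 716.2 d ≈ 23.87 months

t ≈ 23.9 months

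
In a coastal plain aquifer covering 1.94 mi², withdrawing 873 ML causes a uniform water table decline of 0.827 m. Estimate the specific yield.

Sy ≈ 0.21

A = 1.94 mi² = 5.025 × 10^6 m²
ΔV = 873 ML = 8.73 × 10^5 m³
Sy = ΔV / (A × Δh) = 8.73 × 10^5 m³ / (5.025 × 10^6 m² × 0.827 m) = 0.2101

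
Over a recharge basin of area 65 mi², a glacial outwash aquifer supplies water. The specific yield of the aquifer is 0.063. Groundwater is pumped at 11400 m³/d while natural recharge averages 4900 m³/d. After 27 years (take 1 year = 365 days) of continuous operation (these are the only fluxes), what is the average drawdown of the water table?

A = 65 mi² = 1.683 × 10^8 m²
Net abstraction = 11400 − 4900 = 6500 m³/d
t = 27 years = 9855 d
ΔV = Q × t = 6500 m³/d × 9855 d = 6.406 × 10^7 m³
Δh = ΔV / (Sy × A) = 6.406 × 10^7 / (0.063 × 1.683 × 10^8) = 6.04 m

Δh ≈ 6.04 m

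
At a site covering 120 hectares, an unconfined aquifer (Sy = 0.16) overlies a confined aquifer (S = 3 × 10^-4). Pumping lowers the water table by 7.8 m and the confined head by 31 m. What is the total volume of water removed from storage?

A = 120 hectares = 1.2 × 10^6 m²
Unconfined: ΔV_u = Sy × A × Δh_u = 0.16 × 1.2 × 10^6 × 7.8 = 1.498 × 10^6 m³
Confined: ΔV_c = S × A × Δh_c = 3 × 10^-4 × 1.2 × 10^6 × 31 = 11160 m³
Total ΔV = 1.498 × 10^6 + 11160 = 1.509 × 10^6 m³

ΔV ≈ 1.51 × 10^6 m³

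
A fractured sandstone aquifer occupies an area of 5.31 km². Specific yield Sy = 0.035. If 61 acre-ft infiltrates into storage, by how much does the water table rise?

Δh ≈ 0.405 m

A = 5.31 km² = 5.31 × 10^6 m²
ΔV = 61 acre-ft = 75240 m³
Δh = ΔV / (Sy × A) = 75240 m³ / (0.035 × 5.31 × 10^6 m²) = 0.4049 m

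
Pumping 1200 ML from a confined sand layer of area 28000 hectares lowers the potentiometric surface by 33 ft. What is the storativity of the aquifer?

S ≈ 4.3 × 10^-4

A = 28000 hectares = 2.8 × 10^8 m²
Δh = 33 ft = 10.06 m
ΔV = 1200 ML = 1.2 × 10^6 m³
S = ΔV / (A × Δh) = 1.2 × 10^6 m³ / (2.8 × 10^8 m² × 10.06 m) = 4.261 × 10^-4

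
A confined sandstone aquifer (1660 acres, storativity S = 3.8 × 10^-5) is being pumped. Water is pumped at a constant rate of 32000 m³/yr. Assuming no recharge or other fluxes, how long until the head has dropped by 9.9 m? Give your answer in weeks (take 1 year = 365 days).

A = 1660 acres = 6.718 × 10^6 m²
ΔV = S × A × Δh = 3.8 × 10^-5 × 6.718 × 10^6 × 9.9 = 2527 m³
Q = 32000 m³/yr = 87.67 m³/d
t = ΔV / Q = 2527 m³ / 87.67 m³/d = 28.83 d
t = 28.83 d ≈ 4.118 weeks

t ≈ 4.12 weeks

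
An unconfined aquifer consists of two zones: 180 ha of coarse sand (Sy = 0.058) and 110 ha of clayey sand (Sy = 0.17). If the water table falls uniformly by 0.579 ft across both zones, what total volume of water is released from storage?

ΔV ≈ 51400 m³

A₁ = 180 ha = 1.8 × 10^6 m²; A₂ = 110 ha = 1.1 × 10^6 m²
Δh = 0.579 ft = 0.1765 m
ΔV₁ = 0.058 × 1.8 × 10^6 × 0.1765 = 18420 m³
ΔV₂ = 0.17 × 1.1 × 10^6 × 0.1765 = 33000 m³
ΔV = ΔV₁ + ΔV₂ = 51430 m³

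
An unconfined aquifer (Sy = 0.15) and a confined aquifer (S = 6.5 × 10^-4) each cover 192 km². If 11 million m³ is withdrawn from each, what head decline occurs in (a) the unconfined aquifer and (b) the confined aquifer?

Δh_u ≈ 0.382 m; Δh_c ≈ 88.1 m

A = 192 km² = 1.92 × 10^8 m²
ΔV = 11 million m³ = 1.1 × 10^7 m³
Unconfined: Δh_u = ΔV/(Sy·A) = 1.1 × 10^7/(0.15 × 1.92 × 10^8) = 0.3819 m
Confined: Δh_c = ΔV/(S·A) = 1.1 × 10^7/(6.5 × 10^-4 × 1.92 × 10^8) = 88.14 m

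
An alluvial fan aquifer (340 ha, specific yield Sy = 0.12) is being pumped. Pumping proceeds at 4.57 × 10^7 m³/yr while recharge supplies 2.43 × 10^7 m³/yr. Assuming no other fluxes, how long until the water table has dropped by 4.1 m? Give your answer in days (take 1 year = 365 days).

t ≈ 28.5 days

A = 340 ha = 3.4 × 10^6 m²
ΔV = Sy × A × Δh = 0.12 × 3.4 × 10^6 × 4.1 = 1.673 × 10^6 m³
Net withdrawal = 4.57 × 10^7 − 2.43 × 10^7 = 2.14 × 10^7 m³/yr = 58630 m³/d
t = ΔV / Q = 1.673 × 10^6 m³ / 58630 m³/d = 28.53 d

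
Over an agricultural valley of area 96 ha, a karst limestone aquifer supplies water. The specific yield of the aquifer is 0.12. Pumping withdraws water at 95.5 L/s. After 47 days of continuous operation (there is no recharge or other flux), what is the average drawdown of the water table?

A = 96 ha = 9.6 × 10^5 m²
Q = 95.5 L/s = 8251 m³/d
ΔV = Q × t = 8251 m³/d × 47 d = 3.878 × 10^5 m³
Δh = ΔV / (Sy × A) = 3.878 × 10^5 / (0.12 × 9.6 × 10^5) = 3.366 m

Δh ≈ 3.37 m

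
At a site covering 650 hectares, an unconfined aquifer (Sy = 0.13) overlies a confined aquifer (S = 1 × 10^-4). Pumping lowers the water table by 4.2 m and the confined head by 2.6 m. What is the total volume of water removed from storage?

A = 650 hectares = 6.5 × 10^6 m²
Unconfined: ΔV_u = Sy × A × Δh_u = 0.13 × 6.5 × 10^6 × 4.2 = 3.549 × 10^6 m³
Confined: ΔV_c = S × A × Δh_c = 1 × 10^-4 × 6.5 × 10^6 × 2.6 = 1690 m³
Total ΔV = 3.549 × 10^6 + 1690 = 3.551 × 10^6 m³

ΔV ≈ 3.55 × 10^6 m³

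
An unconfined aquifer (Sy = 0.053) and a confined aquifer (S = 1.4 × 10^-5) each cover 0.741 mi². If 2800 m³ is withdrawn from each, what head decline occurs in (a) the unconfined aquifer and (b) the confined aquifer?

Δh_u ≈ 0.0275 m; Δh_c ≈ 104 m

A = 0.741 mi² = 1.919 × 10^6 m²
Unconfined: Δh_u = ΔV/(Sy·A) = 2800/(0.053 × 1.919 × 10^6) = 0.02753 m
Confined: Δh_c = ΔV/(S·A) = 2800/(1.4 × 10^-5 × 1.919 × 10^6) = 104.2 m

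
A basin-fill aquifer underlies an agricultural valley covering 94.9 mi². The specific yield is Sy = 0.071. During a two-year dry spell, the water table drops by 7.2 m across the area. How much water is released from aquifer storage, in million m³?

ΔV ≈ 126 million m³

A = 94.9 mi² = 2.458 × 10^8 m²
ΔV = Sy × A × Δh = 0.071 × 2.458 × 10^8 m² × 7.2 m = 1.256 × 10^8 m³
ΔV = 1.256 × 10^8 m³ = 125.6 million m³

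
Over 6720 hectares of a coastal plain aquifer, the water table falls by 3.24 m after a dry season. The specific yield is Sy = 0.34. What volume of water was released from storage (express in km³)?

A = 6720 hectares = 6.72 × 10^7 m²
ΔV = Sy × A × Δh = 0.34 × 6.72 × 10^7 m² × 3.24 m = 7.403 × 10^7 m³
ΔV = 7.403 × 10^7 m³ = 0.07403 km³

ΔV ≈ 0.074 km³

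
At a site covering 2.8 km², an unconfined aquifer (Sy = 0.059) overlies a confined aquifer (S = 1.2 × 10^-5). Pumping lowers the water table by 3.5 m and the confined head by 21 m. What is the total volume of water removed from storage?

A = 2.8 km² = 2.8 × 10^6 m²
Unconfined: ΔV_u = Sy × A × Δh_u = 0.059 × 2.8 × 10^6 × 3.5 = 5.782 × 10^5 m³
Confined: ΔV_c = S × A × Δh_c = 1.2 × 10^-5 × 2.8 × 10^6 × 21 = 705.6 m³
Total ΔV = 5.782 × 10^5 + 705.6 = 5.789 × 10^5 m³

ΔV ≈ 5.79 × 10^5 m³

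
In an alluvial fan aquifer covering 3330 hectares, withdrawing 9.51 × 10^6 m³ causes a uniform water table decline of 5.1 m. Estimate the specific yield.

A = 3330 hectares = 3.33 × 10^7 m²
Sy = ΔV / (A × Δh) = 9.51 × 10^6 m³ / (3.33 × 10^7 m² × 5.1 m) = 0.056

Sy ≈ 0.056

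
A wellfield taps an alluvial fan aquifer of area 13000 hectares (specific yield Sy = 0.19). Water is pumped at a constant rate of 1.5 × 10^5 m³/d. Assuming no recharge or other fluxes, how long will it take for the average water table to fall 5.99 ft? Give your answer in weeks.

t ≈ 42.9 weeks

A = 13000 hectares = 1.3 × 10^8 m²
Δh = 5.99 ft = 1.826 m
ΔV = Sy × A × Δh = 0.19 × 1.3 × 10^8 × 1.826 = 4.51 × 10^7 m³
t = ΔV / Q = 4.51 × 10^7 m³ / 1.5 × 10^5 m³/d = 300.6 d
t = 300.6 d ≈ 42.95 weeks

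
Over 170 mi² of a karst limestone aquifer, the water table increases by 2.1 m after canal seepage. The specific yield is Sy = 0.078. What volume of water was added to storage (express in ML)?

A = 170 mi² = 4.403 × 10^8 m²
ΔV = Sy × A × Δh = 0.078 × 4.403 × 10^8 m² × 2.1 m = 7.212 × 10^7 m³
ΔV = 7.212 × 10^7 m³ = 72120 ML

ΔV ≈ 72100 ML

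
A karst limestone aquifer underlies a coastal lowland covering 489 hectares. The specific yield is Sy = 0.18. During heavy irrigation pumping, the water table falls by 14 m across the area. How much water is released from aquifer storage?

A = 489 hectares = 4.89 × 10^6 m²
ΔV = Sy × A × Δh = 0.18 × 4.89 × 10^6 m² × 14 m = 1.232 × 10^7 m³

ΔV ≈ 1.23 × 10^7 m³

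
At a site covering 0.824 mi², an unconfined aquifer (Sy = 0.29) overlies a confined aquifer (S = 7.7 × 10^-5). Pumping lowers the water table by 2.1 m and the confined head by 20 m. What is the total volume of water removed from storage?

ΔV ≈ 1.3 × 10^6 m³

A = 0.824 mi² = 2.134 × 10^6 m²
Unconfined: ΔV_u = Sy × A × Δh_u = 0.29 × 2.134 × 10^6 × 2.1 = 1.3 × 10^6 m³
Confined: ΔV_c = S × A × Δh_c = 7.7 × 10^-5 × 2.134 × 10^6 × 20 = 3287 m³
Total ΔV = 1.3 × 10^6 + 3287 = 1.303 × 10^6 m³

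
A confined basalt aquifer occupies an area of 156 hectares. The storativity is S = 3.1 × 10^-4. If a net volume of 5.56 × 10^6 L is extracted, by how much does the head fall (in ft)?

A = 156 hectares = 1.56 × 10^6 m²
ΔV = 5.56 × 10^6 L = 5560 m³
Δh = ΔV / (S × A) = 5560 m³ / (3.1 × 10^-4 × 1.56 × 10^6 m²) = 11.5 m
Δh = 11.5 m = 37.72 ft

Δh ≈ 37.7 ft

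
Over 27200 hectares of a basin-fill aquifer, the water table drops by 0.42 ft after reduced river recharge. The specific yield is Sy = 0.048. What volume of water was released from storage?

A = 27200 hectares = 2.72 × 10^8 m²
Δh = 0.42 ft = 0.128 m
ΔV = Sy × A × Δh = 0.048 × 2.72 × 10^8 m² × 0.128 m = 1.671 × 10^6 m³

ΔV ≈ 1.67 × 10^6 m³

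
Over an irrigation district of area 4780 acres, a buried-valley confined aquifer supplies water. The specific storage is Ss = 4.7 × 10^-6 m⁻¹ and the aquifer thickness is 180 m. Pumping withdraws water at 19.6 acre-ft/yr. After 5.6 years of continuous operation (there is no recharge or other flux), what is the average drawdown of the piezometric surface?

Δh ≈ 8.27 m

S = Ss × b = 4.7 × 10^-6 m⁻¹ × 180 m = 8.46 × 10^-4
A = 4780 acres = 1.934 × 10^7 m²
Q = 19.6 acre-ft/yr = 66.24 m³/d
t = 5.6 years = 2044 d
ΔV = Q × t = 66.24 m³/d × 2044 d = 1.354 × 10^5 m³
Δh = ΔV / (S × A) = 1.354 × 10^5 / (8.46 × 10^-4 × 1.934 × 10^7) = 8.273 m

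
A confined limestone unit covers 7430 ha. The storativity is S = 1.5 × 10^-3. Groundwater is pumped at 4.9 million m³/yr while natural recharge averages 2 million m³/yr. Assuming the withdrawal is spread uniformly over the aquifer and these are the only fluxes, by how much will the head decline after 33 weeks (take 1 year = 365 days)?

A = 7430 ha = 7.43 × 10^7 m²
Net abstraction = 4.9 − 2 = 2.9 million m³/yr
Q_net = 2.9 million m³/yr = 7945 m³/d
t = 33 weeks = 231 d
ΔV = Q × t = 7945 m³/d × 231 d = 1.835 × 10^6 m³
Δh = ΔV / (S × A) = 1.835 × 10^6 / (0.0015 × 7.43 × 10^7) = 16.47 m

Δh ≈ 16.5 m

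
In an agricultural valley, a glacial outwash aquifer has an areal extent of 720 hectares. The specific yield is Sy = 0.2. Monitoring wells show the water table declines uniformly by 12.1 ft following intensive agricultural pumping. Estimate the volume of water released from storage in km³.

A = 720 hectares = 7.2 × 10^6 m²
Δh = 12.1 ft = 3.688 m
ΔV = Sy × A × Δh = 0.2 × 7.2 × 10^6 m² × 3.688 m = 5.311 × 10^6 m³
ΔV = 5.311 × 10^6 m³ = 0.005311 km³

ΔV ≈ 0.00531 km³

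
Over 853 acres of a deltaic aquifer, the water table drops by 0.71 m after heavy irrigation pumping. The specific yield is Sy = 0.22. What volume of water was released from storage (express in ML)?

ΔV ≈ 539 ML

A = 853 acres = 3.452 × 10^6 m²
ΔV = Sy × A × Δh = 0.22 × 3.452 × 10^6 m² × 0.71 m = 5.392 × 10^5 m³
ΔV = 5.392 × 10^5 m³ = 539.2 ML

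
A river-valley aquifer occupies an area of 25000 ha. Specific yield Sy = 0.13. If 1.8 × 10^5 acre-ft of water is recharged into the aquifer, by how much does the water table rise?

A = 25000 ha = 2.5 × 10^8 m²
ΔV = 1.8 × 10^5 acre-ft = 2.22 × 10^8 m³
Δh = ΔV / (Sy × A) = 2.22 × 10^8 m³ / (0.13 × 2.5 × 10^8 m²) = 6.832 m

Δh ≈ 6.83 m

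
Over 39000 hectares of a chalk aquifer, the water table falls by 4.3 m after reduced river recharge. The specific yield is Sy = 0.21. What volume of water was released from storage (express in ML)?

ΔV ≈ 3.52 × 10^5 ML

A = 39000 hectares = 3.9 × 10^8 m²
ΔV = Sy × A × Δh = 0.21 × 3.9 × 10^8 m² × 4.3 m = 3.522 × 10^8 m³
ΔV = 3.522 × 10^8 m³ = 3.522 × 10^5 ML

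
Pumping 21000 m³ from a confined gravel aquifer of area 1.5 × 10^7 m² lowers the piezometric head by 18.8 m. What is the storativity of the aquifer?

S = ΔV / (A × Δh) = 21000 m³ / (1.5 × 10^7 m² × 18.8 m) = 7.447 × 10^-5

S ≈ 7.4 × 10^-5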